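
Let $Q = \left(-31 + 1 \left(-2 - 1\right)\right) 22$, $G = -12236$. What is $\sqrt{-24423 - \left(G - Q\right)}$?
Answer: $i \sqrt{12935} \approx 113.73 i$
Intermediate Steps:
$Q = -748$ ($Q = \left(-31 + 1 \left(-3\right)\right) 22 = \left(-31 - 3\right) 22 = \left(-34\right) 22 = -748$)
$\sqrt{-24423 - \left(G - Q\right)} = \sqrt{-24423 - -11488} = \sqrt{-24423 + \left(-748 + 12236\right)} = \sqrt{-24423 + 11488} = \sqrt{-12935} = i \sqrt{12935}$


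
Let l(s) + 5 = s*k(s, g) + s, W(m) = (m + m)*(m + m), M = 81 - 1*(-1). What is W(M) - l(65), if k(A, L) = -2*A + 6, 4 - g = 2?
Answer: 34896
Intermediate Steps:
g = 2 (g = 4 - 1*2 = 4 - 2 = 2)
M = 82 (M = 81 + 1 = 82)
k(A, L) = 6 - 2*A
W(m) = 4*m**2 (W(m) = (2*m)*(2*m) = 4*m**2)
l(s) = -5 + s + s*(6 - 2*s) (l(s) = -5 + (s*(6 - 2*s) + s) = -5 + (s + s*(6 - 2*s)) = -5 + s + s*(6 - 2*s))
W(M) - l(65) = 4*82**2 - (-5 + 65 - 2*65*(-3 + 65)) = 4*6724 - (-5 + 65 - 2*65*62) = 26896 - (-5 + 65 - 8060) = 26896 - 1*(-8000) = 26896 + 8000 = 34896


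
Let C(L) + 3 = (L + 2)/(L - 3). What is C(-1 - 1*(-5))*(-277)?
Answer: -831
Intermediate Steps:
C(L) = -3 + (2 + L)/(-3 + L) (C(L) = -3 + (L + 2)/(L - 3) = -3 + (2 + L)/(-3 + L))
C(-1 - 1*(-5))*(-277) = ((11 - 2*(-1 - 1*(-5)))/(-3 + (-1 - 1*(-5))))*(-277) = ((11 - 2*(-1 + 5))/(-3 + (-1 + 5)))*(-277) = ((11 - 2*4)/(-3 + 4))*(-277) = ((11 - 8)/1)*(-277) = (1*3)*(-277) = 3*(-277) = -831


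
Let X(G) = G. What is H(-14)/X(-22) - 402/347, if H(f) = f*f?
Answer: -38428/3817 ≈ -10.068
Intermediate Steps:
H(f) = f²
H(-14)/X(-22) - 402/347 = (-14)²/(-22) - 402/347 = 196*(-1/22) - 402*1/347 = -98/11 - 402/347 = -38428/3817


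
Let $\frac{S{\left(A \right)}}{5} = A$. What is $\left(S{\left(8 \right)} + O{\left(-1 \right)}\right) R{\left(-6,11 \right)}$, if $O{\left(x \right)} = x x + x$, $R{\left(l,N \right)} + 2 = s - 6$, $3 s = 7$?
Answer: $- \frac{680}{3} \approx -226.67$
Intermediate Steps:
$s = \frac{7}{3}$ ($s = \frac{1}{3} \cdot 7 = \frac{7}{3} \approx 2.3333$)
$R{\left(l,N \right)} = - \frac{17}{3}$ ($R{\left(l,N \right)} = -2 + \left(\frac{7}{3} - 6\right) = -2 - \frac{11}{3} = - \frac{17}{3}$)
$O{\left(x \right)} = x + x^{2}$ ($O{\left(x \right)} = x^{2} + x = x + x^{2}$)
$S{\left(A \right)} = 5 A$
$\left(S{\left(8 \right)} + O{\left(-1 \right)}\right) R{\left(-6,11 \right)} = \left(5 \cdot 8 - \left(1 - 1\right)\right) \left(- \frac{17}{3}\right) = \left(40 - 0\right) \left(- \frac{17}{3}\right) = \left(40 + 0\right) \left(- \frac{17}{3}\right) = 40 \left(- \frac{17}{3}\right) = - \frac{680}{3}$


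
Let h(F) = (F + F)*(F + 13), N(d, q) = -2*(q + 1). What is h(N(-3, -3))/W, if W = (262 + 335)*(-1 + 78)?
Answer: 136/45969 ≈ 0.0029585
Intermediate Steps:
N(d, q) = -2 - 2*q (N(d, q) = -2*(1 + q) = -2 - 2*q)
W = 45969 (W = 597*77 = 45969)
h(F) = 2*F*(13 + F) (h(F) = (2*F)*(13 + F) = 2*F*(13 + F))
h(N(-3, -3))/W = (2*(-2 - 2*(-3))*(13 + (-2 - 2*(-3))))/45969 = (2*(-2 + 6)*(13 + (-2 + 6)))*(1/45969) = (2*4*(13 + 4))*(1/45969) = (2*4*17)*(1/45969) = 136*(1/45969) = 136/45969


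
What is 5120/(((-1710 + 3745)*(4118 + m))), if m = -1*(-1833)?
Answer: 1024/2422057 ≈ 0.00042278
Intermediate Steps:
m = 1833
5120/(((-1710 + 3745)*(4118 + m))) = 5120/(((-1710 + 3745)*(4118 + 1833))) = 5120/((2035*5951)) = 5120/12110285 = 5120*(1/12110285) = 1024/2422057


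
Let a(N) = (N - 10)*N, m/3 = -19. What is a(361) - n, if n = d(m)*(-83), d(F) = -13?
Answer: 125632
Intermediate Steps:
m = -57 (m = 3*(-19) = -57)
a(N) = N*(-10 + N) (a(N) = (-10 + N)*N = N*(-10 + N))
n = 1079 (n = -13*(-83) = 1079)
a(361) - n = 361*(-10 + 361) - 1*1079 = 361*351 - 1079 = 126711 - 1079 = 125632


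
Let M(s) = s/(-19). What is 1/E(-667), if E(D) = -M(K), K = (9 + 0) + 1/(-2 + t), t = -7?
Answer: 171/80 ≈ 2.1375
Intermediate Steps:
K = 80/9 (K = (9 + 0) + 1/(-2 - 7) = 9 + 1/(-9) = 9 - 1/9 = 80/9 ≈ 8.8889)
M(s) = -s/19 (M(s) = s*(-1/19) = -s/19)
E(D) = 80/171 (E(D) = -(-1)*80/(19*9) = -1*(-80/171) = 80/171)
1/E(-667) = 1/(80/171) = 171/80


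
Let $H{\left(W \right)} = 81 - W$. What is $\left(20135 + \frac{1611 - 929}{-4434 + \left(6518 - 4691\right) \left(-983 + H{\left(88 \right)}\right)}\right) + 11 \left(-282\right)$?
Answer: $\frac{15441810865}{906582} \approx 17033.0$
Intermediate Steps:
$\left(20135 + \frac{1611 - 929}{-4434 + \left(6518 - 4691\right) \left(-983 + H{\left(88 \right)}\right)}\right) + 11 \left(-282\right) = \left(20135 + \frac{1611 - 929}{-4434 + \left(6518 - 4691\right) \left(-983 + \left(81 - 88\right)\right)}\right) + 11 \left(-282\right) = \left(20135 + \frac{682}{-4434 + 1827 \left(-983 + \left(81 - 88\right)\right)}\right) - 3102 = \left(20135 + \frac{682}{-4434 + 1827 \left(-983 - 7\right)}\right) - 3102 = \left(20135 + \frac{682}{-4434 + 1827 \left(-990\right)}\right) - 3102 = \left(20135 + \frac{682}{-4434 - 1808730}\right) - 3102 = \left(20135 + \frac{682}{-1813164}\right) - 3102 = \left(20135 + 682 \left(- \frac{1}{1813164}\right)\right) - 3102 = \left(20135 - \frac{341}{906582}\right) - 3102 = \frac{18254028229}{906582} - 3102 = \frac{15441810865}{906582}$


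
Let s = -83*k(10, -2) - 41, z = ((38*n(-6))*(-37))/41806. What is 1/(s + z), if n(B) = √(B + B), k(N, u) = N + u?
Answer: -102679821115/72389275862911 + 29389618*I*√3/217167827588733 ≈ -0.0014184 + 2.344e-7*I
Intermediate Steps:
n(B) = √2*√B (n(B) = √(2*B) = √2*√B)
z = -1406*I*√3/20903 (z = ((38*(√2*√(-6)))*(-37))/41806 = ((38*(√2*(I*√6)))*(-37))*(1/41806) = ((38*(2*I*√3))*(-37))*(1/41806) = ((76*I*√3)*(-37))*(1/41806) = -2812*I*√3*(1/41806) = -1406*I*√3/20903 ≈ -0.1165*I)
s = -705 (s = -83*(10 - 2) - 41 = -83*8 - 41 = -664 - 41 = -705)
1/(s + z) = 1/(-705 - 1406*I*√3/20903)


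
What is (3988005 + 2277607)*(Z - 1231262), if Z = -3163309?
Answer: -27534676792452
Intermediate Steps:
(3988005 + 2277607)*(Z - 1231262) = (3988005 + 2277607)*(-3163309 - 1231262) = 6265612*(-4394571) = -27534676792452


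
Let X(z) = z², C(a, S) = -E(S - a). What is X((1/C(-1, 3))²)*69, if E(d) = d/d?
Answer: 69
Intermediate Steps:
E(d) = 1
C(a, S) = -1 (C(a, S) = -1*1 = -1)
X((1/C(-1, 3))²)*69 = ((1/(-1))²)²*69 = ((1*(-1))²)²*69 = ((-1)²)²*69 = 1²*69 = 1*69 = 69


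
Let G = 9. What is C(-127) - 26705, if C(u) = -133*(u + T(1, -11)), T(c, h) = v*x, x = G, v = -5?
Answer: -3829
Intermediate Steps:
x = 9
T(c, h) = -45 (T(c, h) = -5*9 = -45)
C(u) = 5985 - 133*u (C(u) = -133*(u - 45) = -133*(-45 + u) = 5985 - 133*u)
C(-127) - 26705 = (5985 - 133*(-127)) - 26705 = (5985 + 16891) - 26705 = 22876 - 26705 = -3829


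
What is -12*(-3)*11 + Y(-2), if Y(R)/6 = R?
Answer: 384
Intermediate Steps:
Y(R) = 6*R
-12*(-3)*11 + Y(-2) = -12*(-3)*11 + 6*(-2) = 36*11 - 12 = 396 - 12 = 384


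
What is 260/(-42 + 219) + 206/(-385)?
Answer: 63638/68145 ≈ 0.93386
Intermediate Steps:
260/(-42 + 219) + 206/(-385) = 260/177 + 206*(-1/385) = 260*(1/177) - 206/385 = 260/177 - 206/385 = 63638/68145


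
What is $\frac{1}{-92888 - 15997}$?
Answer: $- \frac{1}{108885} \approx -9.184 \cdot 10^{-6}$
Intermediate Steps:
$\frac{1}{-92888 - 15997} = \frac{1}{-108885} = - \frac{1}{108885}$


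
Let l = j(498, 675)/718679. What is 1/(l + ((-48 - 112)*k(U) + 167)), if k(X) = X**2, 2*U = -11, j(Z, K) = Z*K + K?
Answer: -718679/3358050142 ≈ -0.00021402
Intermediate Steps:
j(Z, K) = K + K*Z (j(Z, K) = K*Z + K = K + K*Z)
U = -11/2 (U = (1/2)*(-11) = -11/2 ≈ -5.5000)
l = 336825/718679 (l = (675*(1 + 498))/718679 = (675*499)*(1/718679) = 336825*(1/718679) = 336825/718679 ≈ 0.46867)
1/(l + ((-48 - 112)*k(U) + 167)) = 1/(336825/718679 + ((-48 - 112)*(-11/2)**2 + 167)) = 1/(336825/718679 + (-160*121/4 + 167)) = 1/(336825/718679 + (-4840 + 167)) = 1/(336825/718679 - 4673) = 1/(-3358050142/718679) = -718679/3358050142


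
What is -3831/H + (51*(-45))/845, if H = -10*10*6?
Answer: 124013/33800 ≈ 3.6690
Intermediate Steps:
H = -600 (H = -100*6 = -600)
-3831/H + (51*(-45))/845 = -3831/(-600) + (51*(-45))/845 = -3831*(-1/600) - 2295*1/845 = 1277/200 - 459/169 = 124013/33800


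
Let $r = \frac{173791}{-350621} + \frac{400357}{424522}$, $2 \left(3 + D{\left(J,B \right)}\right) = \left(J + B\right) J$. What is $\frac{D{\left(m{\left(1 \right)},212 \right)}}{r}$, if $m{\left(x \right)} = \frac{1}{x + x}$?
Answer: $\frac{29843688796481}{266381875180} \approx 112.03$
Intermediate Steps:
$m{\left(x \right)} = \frac{1}{2 x}$
$D{\left(J,B \right)} = -3 + \frac{J \left(B + J\right)}{2}$ ($D{\left(J,B \right)} = -3 + \frac{\left(J + B\right) J}{2} = -3 + \frac{\left(B + J\right) J}{2} = -3 + \frac{J \left(B + J\right)}{2}$)
$r = \frac{66595468795}{148846328162}$ ($r = 173791 \left(- \frac{1}{350621}\right) + 400357 \cdot \frac{1}{424522} = - \frac{173791}{350621} + \frac{400357}{424522} = \frac{66595468795}{148846328162} \approx 0.44741$)
$\frac{D{\left(m{\left(1 \right)},212 \right)}}{r} = \frac{-3 + \frac{\left(\frac{1}{2 \cdot 1}\right)^{2}}{2} + \frac{1}{2} \cdot 212 \frac{1}{2 \cdot 1}}{\frac{66595468795}{148846328162}} = \left(-3 + \frac{\left(\frac{1}{2} \cdot 1\right)^{2}}{2} + \frac{1}{2} \cdot 212 \cdot \frac{1}{2} \cdot 1\right) \frac{148846328162}{66595468795} = \left(-3 + \frac{1}{2 \cdot 4} + \frac{1}{2} \cdot 212 \cdot \frac{1}{2}\right) \frac{148846328162}{66595468795} = \left(-3 + \frac{1}{2} \cdot \frac{1}{4} + 53\right) \frac{148846328162}{66595468795} = \left(-3 + \frac{1}{8} + 53\right) \frac{148846328162}{66595468795} = \frac{401}{8} \cdot \frac{148846328162}{66595468795} = \frac{29843688796481}{266381875180}$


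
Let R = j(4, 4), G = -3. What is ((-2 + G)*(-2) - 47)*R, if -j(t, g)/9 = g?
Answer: 1332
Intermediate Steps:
j(t, g) = -9*g
R = -36 (R = -9*4 = -36)
((-2 + G)*(-2) - 47)*R = ((-2 - 3)*(-2) - 47)*(-36) = (-5*(-2) - 47)*(-36) = (10 - 47)*(-36) = -37*(-36) = 1332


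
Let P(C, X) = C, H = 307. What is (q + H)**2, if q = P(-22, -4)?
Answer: 81225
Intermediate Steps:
q = -22
(q + H)**2 = (-22 + 307)**2 = 285**2 = 81225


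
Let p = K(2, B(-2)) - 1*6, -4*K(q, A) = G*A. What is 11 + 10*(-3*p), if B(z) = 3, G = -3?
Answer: 247/2 ≈ 123.50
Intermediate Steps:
K(q, A) = 3*A/4 (K(q, A) = -(-3)*A/4 = 3*A/4)
p = -15/4 (p = (¾)*3 - 1*6 = 9/4 - 6 = -15/4 ≈ -3.7500)
11 + 10*(-3*p) = 11 + 10*(-3*(-15/4)) = 11 + 10*(45/4) = 11 + 225/2 = 247/2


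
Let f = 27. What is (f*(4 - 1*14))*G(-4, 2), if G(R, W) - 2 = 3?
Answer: -1350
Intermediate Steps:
G(R, W) = 5 (G(R, W) = 2 + 3 = 5)
(f*(4 - 1*14))*G(-4, 2) = (27*(4 - 1*14))*5 = (27*(4 - 14))*5 = (27*(-10))*5 = -270*5 = -1350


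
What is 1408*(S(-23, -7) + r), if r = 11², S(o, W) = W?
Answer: 160512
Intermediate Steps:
r = 121
1408*(S(-23, -7) + r) = 1408*(-7 + 121) = 1408*114 = 160512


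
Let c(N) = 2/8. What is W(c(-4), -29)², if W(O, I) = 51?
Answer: 2601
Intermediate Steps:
c(N) = ¼ (c(N) = 2*(⅛) = ¼)
W(c(-4), -29)² = 51² = 2601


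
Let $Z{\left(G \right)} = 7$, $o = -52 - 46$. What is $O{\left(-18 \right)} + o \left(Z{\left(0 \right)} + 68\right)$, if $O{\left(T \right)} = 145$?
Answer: $-7205$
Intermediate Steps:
$o = -98$ ($o = -52 - 46 = -98$)
$O{\left(-18 \right)} + o \left(Z{\left(0 \right)} + 68\right) = 145 - 98 \left(7 + 68\right) = 145 - 7350 = -7205$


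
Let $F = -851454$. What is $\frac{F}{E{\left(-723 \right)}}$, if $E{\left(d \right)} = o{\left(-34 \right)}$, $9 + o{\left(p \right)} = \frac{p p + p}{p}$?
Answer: $\frac{141909}{7} \approx 20273.0$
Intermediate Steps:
$o{\left(p \right)} = -9 + \frac{p + p^{2}}{p}$ ($o{\left(p \right)} = -9 + \frac{p p + p}{p} = -9 + \frac{p^{2} + p}{p} = -9 + \frac{p + p^{2}}{p}$)
$E{\left(d \right)} = -42$ ($E{\left(d \right)} = -8 - 34 = -42$)
$\frac{F}{E{\left(-723 \right)}} = - \frac{851454}{-42} = \left(-851454\right) \left(- \frac{1}{42}\right) = \frac{141909}{7}$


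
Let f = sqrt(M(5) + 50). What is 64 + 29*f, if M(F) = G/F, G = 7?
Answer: 64 + 29*sqrt(1285)/5 ≈ 271.91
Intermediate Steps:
M(F) = 7/F
f = sqrt(1285)/5 (f = sqrt(7/5 + 50) = sqrt(257/5) = sqrt(1285)/5 ≈ 7.1694)
64 + 29*f = 64 + 29*(sqrt(1285)/5) = 64 + 29*sqrt(1285)/5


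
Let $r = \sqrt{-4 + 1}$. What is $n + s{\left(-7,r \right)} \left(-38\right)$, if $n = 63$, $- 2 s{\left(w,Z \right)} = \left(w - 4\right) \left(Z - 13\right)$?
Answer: $2780 - 209 i \sqrt{3} \approx 2780.0 - 362.0 i$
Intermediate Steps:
$r = i \sqrt{3}$ ($r = \sqrt{-3} = i \sqrt{3} \approx 1.732 i$)
$s{\left(w,Z \right)} = - \frac{\left(-13 + Z\right) \left(-4 + w\right)}{2}$ ($s{\left(w,Z \right)} = - \frac{\left(w - 4\right) \left(Z - 13\right)}{2} = - \frac{\left(-4 + w\right) \left(-13 + Z\right)}{2} = - \frac{\left(-13 + Z\right) \left(-4 + w\right)}{2}$)
$n + s{\left(-7,r \right)} \left(-38\right) = 63 + \left(-26 + 2 i \sqrt{3} + \frac{13}{2} \left(-7\right) - \frac{1}{2} i \sqrt{3} \left(-7\right)\right) \left(-38\right) = 63 + \left(-26 + 2 i \sqrt{3} - \frac{91}{2} + \frac{7 i \sqrt{3}}{2}\right) \left(-38\right) = 63 + \left(- \frac{143}{2} + \frac{11 i \sqrt{3}}{2}\right) \left(-38\right) = 63 + \left(2717 - 209 i \sqrt{3}\right) = 2780 - 209 i \sqrt{3}$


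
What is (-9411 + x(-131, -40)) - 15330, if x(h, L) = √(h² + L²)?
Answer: -24741 + √18761 ≈ -24604.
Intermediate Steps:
x(h, L) = √(L² + h²)
(-9411 + x(-131, -40)) - 15330 = (-9411 + √((-40)² + (-131)²)) - 15330 = (-9411 + √(1600 + 17161)) - 15330 = (-9411 + √18761) - 15330 = -24741 + √18761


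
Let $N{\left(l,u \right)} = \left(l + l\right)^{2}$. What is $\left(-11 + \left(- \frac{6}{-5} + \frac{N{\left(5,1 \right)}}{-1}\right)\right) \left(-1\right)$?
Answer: $\frac{549}{5} \approx 109.8$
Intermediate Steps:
$N{\left(l,u \right)} = 4 l^{2}$ ($N{\left(l,u \right)} = \left(2 l\right)^{2} = 4 l^{2}$)
$\left(-11 + \left(- \frac{6}{-5} + \frac{N{\left(5,1 \right)}}{-1}\right)\right) \left(-1\right) = \left(-11 + \left(- \frac{6}{-5} + \frac{4 \cdot 5^{2}}{-1}\right)\right) \left(-1\right) = \left(-11 + \left(\left(-6\right) \left(- \frac{1}{5}\right) + 4 \cdot 25 \left(-1\right)\right)\right) \left(-1\right) = \left(-11 + \left(\frac{6}{5} + 100 \left(-1\right)\right)\right) \left(-1\right) = \left(-11 + \left(\frac{6}{5} - 100\right)\right) \left(-1\right) = \left(-11 - \frac{494}{5}\right) \left(-1\right) = \left(- \frac{549}{5}\right) \left(-1\right) = \frac{549}{5}$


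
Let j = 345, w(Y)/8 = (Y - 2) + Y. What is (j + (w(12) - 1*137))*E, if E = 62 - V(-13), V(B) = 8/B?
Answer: 312576/13 ≈ 24044.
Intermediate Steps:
w(Y) = -16 + 16*Y (w(Y) = 8*((Y - 2) + Y) = 8*((-2 + Y) + Y) = 8*(-2 + 2*Y) = -16 + 16*Y)
E = 814/13 (E = 62 - 8/(-13) = 62 - 8*(-1)/13 = 62 - 1*(-8/13) = 62 + 8/13 = 814/13 ≈ 62.615)
(j + (w(12) - 1*137))*E = (345 + ((-16 + 16*12) - 1*137))*(814/13) = (345 + ((-16 + 192) - 137))*(814/13) = (345 + (176 - 137))*(814/13) = (345 + 39)*(814/13) = 384*(814/13) = 312576/13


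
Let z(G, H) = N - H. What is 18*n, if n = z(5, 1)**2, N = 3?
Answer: 72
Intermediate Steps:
z(G, H) = 3 - H
n = 4 (n = (3 - 1*1)**2 = (3 - 1)**2 = 2**2 = 4)
18*n = 18*4 = 72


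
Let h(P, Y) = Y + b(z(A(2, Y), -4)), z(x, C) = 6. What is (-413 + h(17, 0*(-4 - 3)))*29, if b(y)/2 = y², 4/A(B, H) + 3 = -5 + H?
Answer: -9889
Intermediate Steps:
A(B, H) = 4/(-8 + H) (A(B, H) = 4/(-3 + (-5 + H)) = 4/(-8 + H))
b(y) = 2*y²
h(P, Y) = 72 + Y (h(P, Y) = Y + 2*6² = Y + 2*36 = Y + 72 = 72 + Y)
(-413 + h(17, 0*(-4 - 3)))*29 = (-413 + (72 + 0*(-4 - 3)))*29 = (-413 + (72 + 0*(-7)))*29 = (-413 + (72 + 0))*29 = (-413 + 72)*29 = -341*29 = -9889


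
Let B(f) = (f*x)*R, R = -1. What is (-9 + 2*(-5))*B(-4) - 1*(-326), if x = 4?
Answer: 22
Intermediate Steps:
B(f) = -4*f (B(f) = (f*4)*(-1) = (4*f)*(-1) = -4*f)
(-9 + 2*(-5))*B(-4) - 1*(-326) = (-9 + 2*(-5))*(-4*(-4)) - 1*(-326) = (-9 - 10)*16 + 326 = -19*16 + 326 = -304 + 326 = 22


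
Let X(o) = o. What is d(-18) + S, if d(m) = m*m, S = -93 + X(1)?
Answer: 232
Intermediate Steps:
S = -92 (S = -93 + 1 = -92)
d(m) = m**2
d(-18) + S = (-18)**2 - 92 = 324 - 92 = 232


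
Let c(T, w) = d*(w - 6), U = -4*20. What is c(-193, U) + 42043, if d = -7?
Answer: 42645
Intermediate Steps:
U = -80
c(T, w) = 42 - 7*w (c(T, w) = -7*(w - 6) = -7*(-6 + w) = 42 - 7*w)
c(-193, U) + 42043 = (42 - 7*(-80)) + 42043 = (42 + 560) + 42043 = 602 + 42043 = 42645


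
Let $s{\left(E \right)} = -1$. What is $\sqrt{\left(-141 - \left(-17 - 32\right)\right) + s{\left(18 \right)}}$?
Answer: $i \sqrt{93} \approx 9.6436 i$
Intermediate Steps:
$\sqrt{\left(-141 - \left(-17 - 32\right)\right) + s{\left(18 \right)}} = \sqrt{\left(-141 - \left(-17 - 32\right)\right) - 1} = \sqrt{\left(-141 - -49\right) - 1} = \sqrt{\left(-141 + 49\right) - 1} = \sqrt{-92 - 1} = \sqrt{-93} = i \sqrt{93}$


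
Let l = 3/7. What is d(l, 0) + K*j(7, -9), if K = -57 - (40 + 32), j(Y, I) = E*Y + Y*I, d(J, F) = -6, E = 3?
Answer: 5412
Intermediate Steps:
l = 3/7 (l = 3*(⅐) = 3/7 ≈ 0.42857)
j(Y, I) = 3*Y + I*Y (j(Y, I) = 3*Y + Y*I = 3*Y + I*Y)
K = -129 (K = -57 - 1*72 = -57 - 72 = -129)
d(l, 0) + K*j(7, -9) = -6 - 903*(3 - 9) = -6 - 903*(-6) = -6 - 129*(-42) = -6 + 5418 = 5412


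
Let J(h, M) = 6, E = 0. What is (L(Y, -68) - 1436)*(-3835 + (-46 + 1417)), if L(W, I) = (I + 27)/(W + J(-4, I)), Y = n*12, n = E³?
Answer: 10665424/3 ≈ 3.5551e+6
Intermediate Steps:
n = 0 (n = 0³ = 0)
Y = 0 (Y = 0*12 = 0)
L(W, I) = (27 + I)/(6 + W) (L(W, I) = (I + 27)/(W + 6) = (27 + I)/(6 + W))
(L(Y, -68) - 1436)*(-3835 + (-46 + 1417)) = ((27 - 68)/(6 + 0) - 1436)*(-3835 + (-46 + 1417)) = (-41/6 - 1436)*(-3835 + 1371) = ((⅙)*(-41) - 1436)*(-2464) = (-41/6 - 1436)*(-2464) = -8657/6*(-2464) = 10665424/3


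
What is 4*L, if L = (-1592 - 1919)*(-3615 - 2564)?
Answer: 86777876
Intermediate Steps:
L = 21694469 (L = -3511*(-6179) = 21694469)
4*L = 4*21694469 = 86777876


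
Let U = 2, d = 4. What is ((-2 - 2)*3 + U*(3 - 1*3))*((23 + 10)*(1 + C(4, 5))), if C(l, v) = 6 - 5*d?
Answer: 5148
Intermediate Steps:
C(l, v) = -14 (C(l, v) = 6 - 5*4 = 6 - 20 = -14)
((-2 - 2)*3 + U*(3 - 1*3))*((23 + 10)*(1 + C(4, 5))) = ((-2 - 2)*3 + 2*(3 - 1*3))*((23 + 10)*(1 - 14)) = (-4*3 + 2*(3 - 3))*(33*(-13)) = (-12 + 2*0)*(-429) = (-12 + 0)*(-429) = -12*(-429) = 5148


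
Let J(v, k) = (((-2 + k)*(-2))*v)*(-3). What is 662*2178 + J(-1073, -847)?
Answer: 6907698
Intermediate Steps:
J(v, k) = -3*v*(4 - 2*k) (J(v, k) = ((4 - 2*k)*v)*(-3) = (v*(4 - 2*k))*(-3) = -3*v*(4 - 2*k))
662*2178 + J(-1073, -847) = 662*2178 + 6*(-1073)*(-2 - 847) = 1441836 + 6*(-1073)*(-849) = 1441836 + 5465862 = 6907698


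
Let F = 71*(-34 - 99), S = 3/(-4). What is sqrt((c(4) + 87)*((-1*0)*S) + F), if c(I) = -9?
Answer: I*sqrt(9443) ≈ 97.175*I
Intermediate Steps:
S = -3/4 (S = 3*(-1/4) = -3/4 ≈ -0.75000)
F = -9443 (F = 71*(-133) = -9443)
sqrt((c(4) + 87)*((-1*0)*S) + F) = sqrt((-9 + 87)*(-1*0*(-3/4)) - 9443) = sqrt(78*(0*(-3/4)) - 9443) = sqrt(78*0 - 9443) = sqrt(0 - 9443) = sqrt(-9443) = I*sqrt(9443)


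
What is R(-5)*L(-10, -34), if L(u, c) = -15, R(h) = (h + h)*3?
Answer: 450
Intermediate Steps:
R(h) = 6*h (R(h) = (2*h)*3 = 6*h)
R(-5)*L(-10, -34) = (6*(-5))*(-15) = -30*(-15) = 450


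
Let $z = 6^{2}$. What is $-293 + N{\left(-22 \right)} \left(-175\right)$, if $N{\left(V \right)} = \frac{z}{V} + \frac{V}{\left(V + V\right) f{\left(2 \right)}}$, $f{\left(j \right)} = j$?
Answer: $- \frac{2217}{44} \approx -50.386$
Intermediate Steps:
$z = 36$
$N{\left(V \right)} = \frac{1}{4} + \frac{36}{V}$ ($N{\left(V \right)} = \frac{36}{V} + \frac{V}{\left(V + V\right) 2} = \frac{36}{V} + \frac{V}{2 V 2} = \frac{36}{V} + \frac{V}{4 V} = \frac{36}{V} + V \frac{1}{4 V} = \frac{36}{V} + \frac{1}{4} = \frac{1}{4} + \frac{36}{V}$)
$-293 + N{\left(-22 \right)} \left(-175\right) = -293 + \frac{144 - 22}{4 \left(-22\right)} \left(-175\right) = -293 + \frac{1}{4} \left(- \frac{1}{22}\right) 122 \left(-175\right) = -293 - - \frac{10675}{44} = -293 + \frac{10675}{44} = - \frac{2217}{44}$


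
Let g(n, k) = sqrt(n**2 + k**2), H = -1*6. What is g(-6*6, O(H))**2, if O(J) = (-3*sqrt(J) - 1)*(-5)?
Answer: -29 + 150*I*sqrt(6) ≈ -29.0 + 367.42*I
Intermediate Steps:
H = -6
O(J) = 5 + 15*sqrt(J) (O(J) = (-1 - 3*sqrt(J))*(-5) = 5 + 15*sqrt(J))
g(n, k) = sqrt(k**2 + n**2)
g(-6*6, O(H))**2 = (sqrt((5 + 15*sqrt(-6))**2 + (-6*6)**2))**2 = (sqrt((5 + 15*(I*sqrt(6)))**2 + (-36)**2))**2 = (sqrt((5 + 15*I*sqrt(6))**2 + 1296))**2 = (sqrt(1296 + (5 + 15*I*sqrt(6))**2))**2 = 1296 + (5 + 15*I*sqrt(6))**2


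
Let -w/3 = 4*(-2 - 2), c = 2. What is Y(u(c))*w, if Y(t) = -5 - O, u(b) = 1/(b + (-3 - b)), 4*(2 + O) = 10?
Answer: -264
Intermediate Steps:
O = ½ (O = -2 + (¼)*10 = -2 + 5/2 = ½ ≈ 0.50000)
u(b) = -⅓ (u(b) = 1/(-3) = -⅓)
Y(t) = -11/2 (Y(t) = -5 - 1*½ = -5 - ½ = -11/2)
w = 48 (w = -12*(-2 - 2) = -12*(-4) = -3*(-16) = 48)
Y(u(c))*w = -11/2*48 = -264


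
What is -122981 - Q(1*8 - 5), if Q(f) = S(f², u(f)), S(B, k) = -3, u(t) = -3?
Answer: -122978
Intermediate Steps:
Q(f) = -3
-122981 - Q(1*8 - 5) = -122981 - 1*(-3) = -122981 + 3 = -122978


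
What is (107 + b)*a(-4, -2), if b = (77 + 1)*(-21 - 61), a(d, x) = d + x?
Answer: 37734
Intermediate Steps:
b = -6396 (b = 78*(-82) = -6396)
(107 + b)*a(-4, -2) = (107 - 6396)*(-4 - 2) = -6289*(-6) = 37734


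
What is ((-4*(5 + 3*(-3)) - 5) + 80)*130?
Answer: 11830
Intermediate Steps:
((-4*(5 + 3*(-3)) - 5) + 80)*130 = ((-4*(5 - 9) - 5) + 80)*130 = ((-4*(-4) - 5) + 80)*130 = ((16 - 5) + 80)*130 = (11 + 80)*130 = 91*130 = 11830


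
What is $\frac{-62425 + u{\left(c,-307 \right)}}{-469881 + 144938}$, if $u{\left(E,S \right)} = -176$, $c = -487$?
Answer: $\frac{62601}{324943} \approx 0.19265$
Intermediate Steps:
$\frac{-62425 + u{\left(c,-307 \right)}}{-469881 + 144938} = \frac{-62425 - 176}{-469881 + 144938} = - \frac{62601}{-324943} = \left(-62601\right) \left(- \frac{1}{324943}\right) = \frac{62601}{324943}$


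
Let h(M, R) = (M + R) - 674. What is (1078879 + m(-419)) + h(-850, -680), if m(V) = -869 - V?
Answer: 1076225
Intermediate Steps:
h(M, R) = -674 + M + R
(1078879 + m(-419)) + h(-850, -680) = (1078879 + (-869 - 1*(-419))) + (-674 - 850 - 680) = (1078879 + (-869 + 419)) - 2204 = (1078879 - 450) - 2204 = 1078429 - 2204 = 1076225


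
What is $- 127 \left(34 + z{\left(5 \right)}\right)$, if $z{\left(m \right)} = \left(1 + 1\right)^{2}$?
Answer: $-4826$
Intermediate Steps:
$z{\left(m \right)} = 4$ ($z{\left(m \right)} = 2^{2} = 4$)
$- 127 \left(34 + z{\left(5 \right)}\right) = - 127 \left(34 + 4\right) = \left(-127\right) 38 = -4826$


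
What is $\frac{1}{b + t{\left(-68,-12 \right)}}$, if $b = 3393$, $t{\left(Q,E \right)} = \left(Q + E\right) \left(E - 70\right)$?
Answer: $\frac{1}{9953} \approx 0.00010047$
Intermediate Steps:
$t{\left(Q,E \right)} = \left(-70 + E\right) \left(E + Q\right)$ ($t{\left(Q,E \right)} = \left(E + Q\right) \left(-70 + E\right) = \left(-70 + E\right) \left(E + Q\right)$)
$\frac{1}{b + t{\left(-68,-12 \right)}} = \frac{1}{3393 - \left(-6416 - 144\right)} = \frac{1}{3393 + \left(144 + 840 + 4760 + 816\right)} = \frac{1}{3393 + 6560} = \frac{1}{9953}$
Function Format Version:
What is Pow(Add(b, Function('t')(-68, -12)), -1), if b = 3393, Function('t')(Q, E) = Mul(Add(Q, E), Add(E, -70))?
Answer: Rational(1, 9953) ≈ 0.00010047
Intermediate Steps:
Function('t')(Q, E) = Mul(Add(-70, E), Add(E, Q)) (Function('t')(Q, E) = Mul(Add(E, Q), Add(-70, E)) = Mul(Add(-70, E), Add(E, Q)))
Pow(Add(b, Function('t')(-68, -12)), -1) = Pow(Add(3393, Add(Pow(-12, 2), Mul(-70, -12), Mul(-70, -68), Mul(-12, -68))), -1) = Pow(Add(3393, Add(144, 840, 4760, 816)), -1) = Pow(Add(3393, 6560), -1) = Pow(9953, -1) = Rational(1, 9953)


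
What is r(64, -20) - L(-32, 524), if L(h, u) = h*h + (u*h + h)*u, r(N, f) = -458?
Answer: 8801718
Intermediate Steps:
L(h, u) = h² + u*(h + h*u) (L(h, u) = h² + (h*u + h)*u = h² + (h + h*u)*u = h² + u*(h + h*u))
r(64, -20) - L(-32, 524) = -458 - (-32)*(-32 + 524 + 524²) = -458 - (-32)*(-32 + 524 + 274576) = -458 - (-32)*275068 = -458 - 1*(-8802176) = -458 + 8802176 = 8801718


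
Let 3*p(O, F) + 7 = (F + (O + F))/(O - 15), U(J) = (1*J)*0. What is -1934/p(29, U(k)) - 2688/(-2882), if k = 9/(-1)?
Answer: 39047428/33143 ≈ 1178.2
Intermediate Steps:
k = -9 (k = 9*(-1) = -9)
U(J) = 0 (U(J) = J*0 = 0)
p(O, F) = -7/3 + (O + 2*F)/(3*(-15 + O)) (p(O, F) = -7/3 + ((F + (O + F))/(O - 15))/3 = -7/3 + ((F + (F + O))/(-15 + O))/3 = -7/3 + ((O + 2*F)/(-15 + O))/3 = -7/3 + (O + 2*F)/(3*(-15 + O)))
-1934/p(29, U(k)) - 2688/(-2882) = -1934*3*(-15 + 29)/(105 - 6*29 + 2*0) - 2688/(-2882) = -1934*42/(105 - 174 + 0) - 2688*(-1/2882) = -1934/((1/3)*(1/14)*(-69)) + 1344/1441 = -1934/(-23/14) + 1344/1441 = -1934*(-14/23) + 1344/1441 = 27076/23 + 1344/1441 = 39047428/33143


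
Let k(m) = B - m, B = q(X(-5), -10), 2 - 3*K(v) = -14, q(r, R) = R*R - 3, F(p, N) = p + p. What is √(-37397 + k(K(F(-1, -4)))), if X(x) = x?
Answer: 14*I*√1713/3 ≈ 193.15*I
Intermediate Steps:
F(p, N) = 2*p
q(r, R) = -3 + R² (q(r, R) = R² - 3 = -3 + R²)
K(v) = 16/3 (K(v) = ⅔ - ⅓*(-14) = ⅔ + 14/3 = 16/3)
B = 97 (B = -3 + (-10)² = -3 + 100 = 97)
k(m) = 97 - m
√(-37397 + k(K(F(-1, -4)))) = √(-37397 + (97 - 1*16/3)) = √(-37397 + (97 - 16/3)) = √(-37397 + 275/3) = √(-111916/3) = 14*I*√1713/3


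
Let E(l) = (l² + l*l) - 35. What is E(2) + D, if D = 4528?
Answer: 4501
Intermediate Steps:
E(l) = -35 + 2*l² (E(l) = (l² + l²) - 35 = 2*l² - 35 = -35 + 2*l²)
E(2) + D = (-35 + 2*2²) + 4528 = (-35 + 2*4) + 4528 = (-35 + 8) + 4528 = -27 + 4528 = 4501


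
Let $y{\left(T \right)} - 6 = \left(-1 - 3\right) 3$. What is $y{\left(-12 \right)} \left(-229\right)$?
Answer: $1374$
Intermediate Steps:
$y{\left(T \right)} = -6$ ($y{\left(T \right)} = 6 + \left(-1 - 3\right) 3 = 6 - 12 = -6$)
$y{\left(-12 \right)} \left(-229\right) = \left(-6\right) \left(-229\right) = 1374$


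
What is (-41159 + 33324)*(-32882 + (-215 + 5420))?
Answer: 216849295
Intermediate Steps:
(-41159 + 33324)*(-32882 + (-215 + 5420)) = -7835*(-32882 + 5205) = -7835*(-27677) = 216849295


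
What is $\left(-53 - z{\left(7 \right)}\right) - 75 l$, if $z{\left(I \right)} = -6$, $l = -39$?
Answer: $2878$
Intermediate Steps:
$\left(-53 - z{\left(7 \right)}\right) - 75 l = \left(-53 - -6\right) - -2925 = \left(-53 + 6\right) + 2925 = -47 + 2925 = 2878$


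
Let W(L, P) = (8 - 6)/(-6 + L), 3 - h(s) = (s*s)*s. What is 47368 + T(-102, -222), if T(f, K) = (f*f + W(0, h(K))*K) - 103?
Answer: 57743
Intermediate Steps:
h(s) = 3 - s**3 (h(s) = 3 - s*s*s = 3 - s**2*s = 3 - s**3)
W(L, P) = 2/(-6 + L)
T(f, K) = -103 + f**2 - K/3 (T(f, K) = (f*f + (2/(-6 + 0))*K) - 103 = (f**2 + (2/(-6))*K) - 103 = (f**2 + (2*(-1/6))*K) - 103 = (f**2 - K/3) - 103 = -103 + f**2 - K/3)
47368 + T(-102, -222) = 47368 + (-103 + (-102)**2 - 1/3*(-222)) = 47368 + (-103 + 10404 + 74) = 47368 + 10375 = 57743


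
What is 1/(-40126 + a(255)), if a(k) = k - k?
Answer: -1/40126 ≈ -2.4921e-5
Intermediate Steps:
a(k) = 0
1/(-40126 + a(255)) = 1/(-40126 + 0) = 1/(-40126) = -1/40126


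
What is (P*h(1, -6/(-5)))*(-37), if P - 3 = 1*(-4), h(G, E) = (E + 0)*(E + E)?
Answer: 2664/25 ≈ 106.56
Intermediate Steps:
h(G, E) = 2*E**2 (h(G, E) = E*(2*E) = 2*E**2)
P = -1 (P = 3 + 1*(-4) = 3 - 4 = -1)
(P*h(1, -6/(-5)))*(-37) = -2*(-6/(-5))**2*(-37) = -2*(-6*(-1/5))**2*(-37) = -2*(6/5)**2*(-37) = -2*36/25*(-37) = -1*72/25*(-37) = -72/25*(-37) = 2664/25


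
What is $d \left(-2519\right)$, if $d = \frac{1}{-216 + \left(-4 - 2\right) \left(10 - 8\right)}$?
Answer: $\frac{2519}{228} \approx 11.048$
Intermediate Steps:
$d = - \frac{1}{228}$ ($d = \frac{1}{-216 - 12} = \frac{1}{-228} = - \frac{1}{228} \approx -0.004386$)
$d \left(-2519\right) = \left(- \frac{1}{228}\right) \left(-2519\right) = \frac{2519}{228}$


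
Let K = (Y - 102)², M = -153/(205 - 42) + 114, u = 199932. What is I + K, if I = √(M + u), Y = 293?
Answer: 36481 + √5314997235/163 ≈ 36928.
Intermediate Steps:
M = 18429/163 (M = -153/163 + 114 = 18429/163 ≈ 113.06)
I = √5314997235/163 (I = √(18429/163 + 199932) = √(32607345/163) = √5314997235/163 ≈ 447.26)
K = 36481 (K = (293 - 102)² = 191² = 36481)
I + K = √5314997235/163 + 36481 = 36481 + √5314997235/163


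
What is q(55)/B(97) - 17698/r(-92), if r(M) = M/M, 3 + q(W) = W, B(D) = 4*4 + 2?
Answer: -159256/9 ≈ -17695.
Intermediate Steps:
B(D) = 18 (B(D) = 16 + 2 = 18)
q(W) = -3 + W
r(M) = 1
q(55)/B(97) - 17698/r(-92) = (-3 + 55)/18 - 17698/1 = 52*(1/18) - 17698*1 = 26/9 - 17698 = -159256/9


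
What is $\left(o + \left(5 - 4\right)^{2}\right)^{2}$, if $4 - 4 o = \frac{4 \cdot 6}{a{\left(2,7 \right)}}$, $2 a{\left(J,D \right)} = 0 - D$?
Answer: $\frac{676}{49} \approx 13.796$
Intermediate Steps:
$a{\left(J,D \right)} = - \frac{D}{2}$ ($a{\left(J,D \right)} = \frac{0 - D}{2} = \frac{\left(-1\right) D}{2} = - \frac{D}{2}$)
$o = \frac{19}{7}$ ($o = 1 - \frac{4 \cdot 6 \frac{1}{\left(- \frac{1}{2}\right) 7}}{4} = 1 - \frac{24 \frac{1}{- \frac{7}{2}}}{4} = 1 - \frac{24 \left(- \frac{2}{7}\right)}{4} = 1 - - \frac{12}{7} = 1 + \frac{12}{7} = \frac{19}{7} \approx 2.7143$)
$\left(o + \left(5 - 4\right)^{2}\right)^{2} = \left(\frac{19}{7} + \left(5 - 4\right)^{2}\right)^{2} = \left(\frac{19}{7} + 1^{2}\right)^{2} = \left(\frac{19}{7} + 1\right)^{2} = \left(\frac{26}{7}\right)^{2} = \frac{676}{49}$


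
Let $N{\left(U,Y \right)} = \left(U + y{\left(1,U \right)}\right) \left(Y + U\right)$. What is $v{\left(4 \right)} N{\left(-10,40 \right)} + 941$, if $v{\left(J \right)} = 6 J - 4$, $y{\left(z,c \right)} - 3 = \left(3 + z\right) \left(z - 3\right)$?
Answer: $-8059$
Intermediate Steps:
$y{\left(z,c \right)} = 3 + \left(-3 + z\right) \left(3 + z\right)$ ($y{\left(z,c \right)} = 3 + \left(3 + z\right) \left(z - 3\right) = 3 + \left(3 + z\right) \left(-3 + z\right) = 3 + \left(-3 + z\right) \left(3 + z\right)$)
$v{\left(J \right)} = -4 + 6 J$ ($v{\left(J \right)} = 6 J - 4 = -4 + 6 J$)
$N{\left(U,Y \right)} = \left(-5 + U\right) \left(U + Y\right)$ ($N{\left(U,Y \right)} = \left(U - \left(6 - 1^{2}\right)\right) \left(Y + U\right) = \left(U + \left(-6 + 1\right)\right) \left(U + Y\right) = \left(U - 5\right) \left(U + Y\right) = \left(-5 + U\right) \left(U + Y\right)$)
$v{\left(4 \right)} N{\left(-10,40 \right)} + 941 = \left(-4 + 6 \cdot 4\right) \left(\left(-10\right)^{2} - -50 - 200 - 400\right) + 941 = \left(-4 + 24\right) \left(100 + 50 - 200 - 400\right) + 941 = 20 \left(-450\right) + 941 = -9000 + 941 = -8059$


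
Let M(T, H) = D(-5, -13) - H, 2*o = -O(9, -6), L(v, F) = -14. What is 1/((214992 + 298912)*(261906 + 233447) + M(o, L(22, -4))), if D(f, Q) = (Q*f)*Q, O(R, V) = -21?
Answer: 1/254563887281 ≈ 3.9283e-12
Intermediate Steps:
D(f, Q) = f*Q²
o = 21/2 (o = (-1*(-21))/2 = (½)*21 = 21/2 ≈ 10.500)
M(T, H) = -845 - H (M(T, H) = -5*(-13)² - H = -5*169 - H = -845 - H)
1/((214992 + 298912)*(261906 + 233447) + M(o, L(22, -4))) = 1/((214992 + 298912)*(261906 + 233447) + (-845 - 1*(-14))) = 1/(513904*495353 + (-845 + 14)) = 1/(254563888112 - 831) = 1/254563887281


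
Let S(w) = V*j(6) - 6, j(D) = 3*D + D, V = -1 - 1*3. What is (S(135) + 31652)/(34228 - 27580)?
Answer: 15775/3324 ≈ 4.7458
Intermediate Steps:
V = -4 (V = -1 - 3 = -4)
j(D) = 4*D
S(w) = -102 (S(w) = -16*6 - 6 = -4*24 - 6 = -96 - 6 = -102)
(S(135) + 31652)/(34228 - 27580) = (-102 + 31652)/(34228 - 27580) = 31550/6648 = 31550*(1/6648) = 15775/3324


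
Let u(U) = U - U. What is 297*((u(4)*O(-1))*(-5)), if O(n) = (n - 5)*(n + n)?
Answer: 0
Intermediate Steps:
O(n) = 2*n*(-5 + n) (O(n) = (-5 + n)*(2*n) = 2*n*(-5 + n))
u(U) = 0
297*((u(4)*O(-1))*(-5)) = 297*((0*(2*(-1)*(-5 - 1)))*(-5)) = 297*((0*(2*(-1)*(-6)))*(-5)) = 297*((0*12)*(-5)) = 297*(0*(-5)) = 297*0 = 0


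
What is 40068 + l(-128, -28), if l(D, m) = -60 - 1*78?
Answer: 39930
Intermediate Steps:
l(D, m) = -138 (l(D, m) = -60 - 78 = -138)
40068 + l(-128, -28) = 40068 - 138 = 39930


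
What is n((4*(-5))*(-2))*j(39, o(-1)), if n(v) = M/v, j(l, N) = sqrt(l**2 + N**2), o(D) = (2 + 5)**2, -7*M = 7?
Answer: -sqrt(3922)/40 ≈ -1.5656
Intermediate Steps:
M = -1 (M = -1/7*7 = -1)
o(D) = 49 (o(D) = 7**2 = 49)
j(l, N) = sqrt(N**2 + l**2)
n(v) = -1/v
n((4*(-5))*(-2))*j(39, o(-1)) = (-1/((4*(-5))*(-2)))*sqrt(49**2 + 39**2) = (-1/((-20*(-2))))*sqrt(2401 + 1521) = (-1/40)*sqrt(3922) = (-1*1/40)*sqrt(3922) = -sqrt(3922)/40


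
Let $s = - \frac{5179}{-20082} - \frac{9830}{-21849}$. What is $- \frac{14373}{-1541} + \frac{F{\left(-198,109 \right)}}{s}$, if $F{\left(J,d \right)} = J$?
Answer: $- \frac{1875556673469}{6935885359} \approx -270.41$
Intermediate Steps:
$s = \frac{103520677}{146257206}$ ($s = \left(-5179\right) \left(- \frac{1}{20082}\right) - - \frac{9830}{21849} = \frac{5179}{20082} + \frac{9830}{21849} = \frac{103520677}{146257206} \approx 0.7078$)
$- \frac{14373}{-1541} + \frac{F{\left(-198,109 \right)}}{s} = - \frac{14373}{-1541} - \frac{198}{\frac{103520677}{146257206}} = \left(-14373\right) \left(- \frac{1}{1541}\right) - \frac{28958926788}{103520677} = \frac{14373}{1541} - \frac{28958926788}{103520677} = - \frac{1875556673469}{6935885359}$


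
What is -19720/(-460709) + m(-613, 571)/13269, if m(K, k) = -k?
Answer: -1400159/6113147721 ≈ -0.00022904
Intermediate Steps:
-19720/(-460709) + m(-613, 571)/13269 = -19720/(-460709) - 1*571/13269 = -19720*(-1/460709) - 571*1/13269 = 19720/460709 - 571/13269 = -1400159/6113147721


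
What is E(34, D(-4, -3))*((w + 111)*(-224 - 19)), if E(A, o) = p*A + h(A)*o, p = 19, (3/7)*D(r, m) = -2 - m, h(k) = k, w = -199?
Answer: 15510528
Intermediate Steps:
D(r, m) = -14/3 - 7*m/3 (D(r, m) = 7*(-2 - m)/3 = -14/3 - 7*m/3)
E(A, o) = 19*A + A*o
E(34, D(-4, -3))*((w + 111)*(-224 - 19)) = (34*(19 + (-14/3 - 7/3*(-3))))*((-199 + 111)*(-224 - 19)) = (34*(19 + (-14/3 + 7)))*(-88*(-243)) = (34*(19 + 7/3))*21384 = (34*(64/3))*21384 = (2176/3)*21384 = 15510528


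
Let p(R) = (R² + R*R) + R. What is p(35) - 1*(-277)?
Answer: 2762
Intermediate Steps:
p(R) = R + 2*R² (p(R) = (R² + R²) + R = 2*R² + R = R + 2*R²)
p(35) - 1*(-277) = 35*(1 + 2*35) - 1*(-277) = 35*(1 + 70) + 277 = 35*71 + 277 = 2485 + 277 = 2762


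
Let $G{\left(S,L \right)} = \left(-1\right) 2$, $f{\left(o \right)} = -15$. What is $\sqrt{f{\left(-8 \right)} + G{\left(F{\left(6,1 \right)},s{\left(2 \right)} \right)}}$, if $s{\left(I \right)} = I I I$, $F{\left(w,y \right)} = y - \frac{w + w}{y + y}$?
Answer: $i \sqrt{17} \approx 4.1231 i$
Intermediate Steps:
$F{\left(w,y \right)} = y - \frac{w}{y}$ ($F{\left(w,y \right)} = y - \frac{2 w}{2 y} = y - 2 w \frac{1}{2 y} = y - \frac{w}{y}$)
$s{\left(I \right)} = I^{3}$ ($s{\left(I \right)} = I^{2} I = I^{3}$)
$G{\left(S,L \right)} = -2$
$\sqrt{f{\left(-8 \right)} + G{\left(F{\left(6,1 \right)},s{\left(2 \right)} \right)}} = \sqrt{-15 - 2} = \sqrt{-17} = i \sqrt{17}$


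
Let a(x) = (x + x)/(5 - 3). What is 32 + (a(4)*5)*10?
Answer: 232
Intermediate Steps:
a(x) = x (a(x) = (2*x)/2 = (2*x)*(1/2) = x)
32 + (a(4)*5)*10 = 32 + (4*5)*10 = 32 + 20*10 = 32 + 200 = 232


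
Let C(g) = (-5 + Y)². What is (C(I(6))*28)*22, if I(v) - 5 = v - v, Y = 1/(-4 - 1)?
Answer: 416416/25 ≈ 16657.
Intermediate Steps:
Y = -⅕ (Y = 1/(-5) = -⅕ ≈ -0.20000)
I(v) = 5 (I(v) = 5 + (v - v) = 5 + 0 = 5)
C(g) = 676/25 (C(g) = (-5 - ⅕)² = (-26/5)² = 676/25)
(C(I(6))*28)*22 = ((676/25)*28)*22 = (18928/25)*22 = 416416/25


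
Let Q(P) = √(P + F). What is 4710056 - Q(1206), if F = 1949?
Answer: 4710056 - √3155 ≈ 4.7100e+6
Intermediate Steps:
Q(P) = √(1949 + P) (Q(P) = √(P + 1949) = √(1949 + P))
4710056 - Q(1206) = 4710056 - √(1949 + 1206) = 4710056 - √3155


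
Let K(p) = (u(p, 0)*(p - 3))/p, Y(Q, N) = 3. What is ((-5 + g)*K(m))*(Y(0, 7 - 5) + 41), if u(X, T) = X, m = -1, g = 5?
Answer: 0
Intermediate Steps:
K(p) = -3 + p (K(p) = (p*(p - 3))/p = (p*(-3 + p))/p = -3 + p)
((-5 + g)*K(m))*(Y(0, 7 - 5) + 41) = ((-5 + 5)*(-3 - 1))*(3 + 41) = (0*(-4))*44 = 0*44 = 0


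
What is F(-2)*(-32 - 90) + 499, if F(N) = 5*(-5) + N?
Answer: 3793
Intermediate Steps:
F(N) = -25 + N
F(-2)*(-32 - 90) + 499 = (-25 - 2)*(-32 - 90) + 499 = -27*(-122) + 499 = 3294 + 499 = 3793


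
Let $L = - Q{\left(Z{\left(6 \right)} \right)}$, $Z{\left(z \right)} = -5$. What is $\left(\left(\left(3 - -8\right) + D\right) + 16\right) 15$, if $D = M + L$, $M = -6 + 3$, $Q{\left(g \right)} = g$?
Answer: $435$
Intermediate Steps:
$L = 5$ ($L = \left(-1\right) \left(-5\right) = 5$)
$M = -3$
$D = 2$ ($D = -3 + 5 = 2$)
$\left(\left(\left(3 - -8\right) + D\right) + 16\right) 15 = \left(\left(\left(3 - -8\right) + 2\right) + 16\right) 15 = \left(\left(\left(3 + 8\right) + 2\right) + 16\right) 15 = \left(\left(11 + 2\right) + 16\right) 15 = \left(13 + 16\right) 15 = 29 \cdot 15 = 435$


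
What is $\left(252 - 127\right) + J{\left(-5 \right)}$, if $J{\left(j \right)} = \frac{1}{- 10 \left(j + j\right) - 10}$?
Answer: $\frac{11251}{90} \approx 125.01$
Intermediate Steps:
$J{\left(j \right)} = \frac{1}{-10 - 20 j}$ ($J{\left(j \right)} = \frac{1}{- 10 \cdot 2 j - 10} = \frac{1}{- 20 j - 10} = \frac{1}{-10 - 20 j}$)
$\left(252 - 127\right) + J{\left(-5 \right)} = \left(252 - 127\right) - \frac{1}{10 + 20 \left(-5\right)} = \left(252 - 127\right) - \frac{1}{10 - 100} = \left(252 - 127\right) - \frac{1}{-90} = 125 - - \frac{1}{90} = 125 + \frac{1}{90} = \frac{11251}{90}$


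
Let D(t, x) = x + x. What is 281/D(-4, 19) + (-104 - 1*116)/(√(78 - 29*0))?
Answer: 281/38 - 110*√78/39 ≈ -17.515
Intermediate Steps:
D(t, x) = 2*x
281/D(-4, 19) + (-104 - 1*116)/(√(78 - 29*0)) = 281/((2*19)) + (-104 - 1*116)/(√(78 - 29*0)) = 281/38 + (-104 - 116)/(√(78 + 0)) = 281*(1/38) - 220*√78/78 = 281/38 - 110*√78/39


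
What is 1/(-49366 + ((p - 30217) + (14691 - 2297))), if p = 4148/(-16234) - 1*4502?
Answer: -8117/581917921 ≈ -1.3949e-5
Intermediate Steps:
p = -36544808/8117 (p = 4148*(-1/16234) - 4502 = -2074/8117 - 4502 = -36544808/8117 ≈ -4502.3)
1/(-49366 + ((p - 30217) + (14691 - 2297))) = 1/(-49366 + ((-36544808/8117 - 30217) + (14691 - 2297))) = 1/(-49366 + (-281816197/8117 + 12394)) = 1/(-49366 - 181214099/8117) = 1/(-581917921/8117) = -8117/581917921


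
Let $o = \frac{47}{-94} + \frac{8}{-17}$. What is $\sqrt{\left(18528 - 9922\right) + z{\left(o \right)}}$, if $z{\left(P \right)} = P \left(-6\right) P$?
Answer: $\frac{7 \sqrt{202898}}{34} \approx 92.738$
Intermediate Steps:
$o = - \frac{33}{34}$ ($o = 47 \left(- \frac{1}{94}\right) + 8 \left(- \frac{1}{17}\right) = - \frac{1}{2} - \frac{8}{17} = - \frac{33}{34} \approx -0.97059$)
$z{\left(P \right)} = - 6 P^{2}$ ($z{\left(P \right)} = - 6 P P = - 6 P^{2}$)
$\sqrt{\left(18528 - 9922\right) + z{\left(o \right)}} = \sqrt{\left(18528 - 9922\right) - 6 \left(- \frac{33}{34}\right)^{2}} = \sqrt{\left(18528 - 9922\right) - \frac{3267}{578}} = \sqrt{8606 - \frac{3267}{578}} = \sqrt{\frac{4971001}{578}} = \frac{7 \sqrt{202898}}{34}$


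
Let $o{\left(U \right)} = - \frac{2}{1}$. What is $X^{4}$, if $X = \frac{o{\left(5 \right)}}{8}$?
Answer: $\frac{1}{256} \approx 0.0039063$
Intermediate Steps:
$o{\left(U \right)} = -2$ ($o{\left(U \right)} = \left(-2\right) 1 = -2$)
$X = - \frac{1}{4}$ ($X = - \frac{2}{8} = \left(-2\right) \frac{1}{8} = - \frac{1}{4} \approx -0.25$)
$X^{4} = \left(- \frac{1}{4}\right)^{4} = \frac{1}{256}$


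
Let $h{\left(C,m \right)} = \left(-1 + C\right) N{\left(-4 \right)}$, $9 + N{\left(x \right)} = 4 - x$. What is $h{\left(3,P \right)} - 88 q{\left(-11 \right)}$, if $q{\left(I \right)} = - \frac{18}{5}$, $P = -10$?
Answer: $\frac{1574}{5} \approx 314.8$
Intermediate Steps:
$N{\left(x \right)} = -5 - x$ ($N{\left(x \right)} = -9 - \left(-4 + x\right) = -5 - x$)
$q{\left(I \right)} = - \frac{18}{5}$ ($q{\left(I \right)} = \left(-18\right) \frac{1}{5} = - \frac{18}{5}$)
$h{\left(C,m \right)} = 1 - C$ ($h{\left(C,m \right)} = \left(-1 + C\right) \left(-5 - -4\right) = \left(-1 + C\right) \left(-5 + 4\right) = \left(-1 + C\right) \left(-1\right) = 1 - C$)
$h{\left(3,P \right)} - 88 q{\left(-11 \right)} = \left(1 - 3\right) - - \frac{1584}{5} = \left(1 - 3\right) + \frac{1584}{5} = -2 + \frac{1584}{5} = \frac{1574}{5}$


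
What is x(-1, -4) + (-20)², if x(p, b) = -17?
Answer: 383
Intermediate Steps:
x(-1, -4) + (-20)² = -17 + (-20)² = -17 + 400 = 383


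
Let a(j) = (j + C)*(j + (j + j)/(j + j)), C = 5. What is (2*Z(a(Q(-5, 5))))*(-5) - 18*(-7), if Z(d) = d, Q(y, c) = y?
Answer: 126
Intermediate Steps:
a(j) = (1 + j)*(5 + j) (a(j) = (j + 5)*(j + (j + j)/(j + j)) = (5 + j)*(j + (2*j)/((2*j))) = (5 + j)*(j + (2*j)*(1/(2*j))) = (5 + j)*(j + 1) = (5 + j)*(1 + j) = (1 + j)*(5 + j))
(2*Z(a(Q(-5, 5))))*(-5) - 18*(-7) = (2*(5 + (-5)**2 + 6*(-5)))*(-5) - 18*(-7) = (2*(5 + 25 - 30))*(-5) + 126 = (2*0)*(-5) + 126 = 0*(-5) + 126 = 0 + 126 = 126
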